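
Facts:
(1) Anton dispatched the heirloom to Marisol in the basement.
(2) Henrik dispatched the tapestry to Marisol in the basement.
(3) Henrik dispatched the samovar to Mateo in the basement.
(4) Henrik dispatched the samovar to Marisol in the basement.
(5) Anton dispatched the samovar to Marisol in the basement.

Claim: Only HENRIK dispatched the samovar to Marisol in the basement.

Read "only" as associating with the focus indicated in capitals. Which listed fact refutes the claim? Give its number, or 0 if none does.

5

The capitals mark "Henrik" as focus. So "only" rules out other agents, with the rest (thing = the samovar, recipient = Marisol, setting = in the basement) as background.
Fact (5) shares the background but differs in agent (Anton) — a counterexample.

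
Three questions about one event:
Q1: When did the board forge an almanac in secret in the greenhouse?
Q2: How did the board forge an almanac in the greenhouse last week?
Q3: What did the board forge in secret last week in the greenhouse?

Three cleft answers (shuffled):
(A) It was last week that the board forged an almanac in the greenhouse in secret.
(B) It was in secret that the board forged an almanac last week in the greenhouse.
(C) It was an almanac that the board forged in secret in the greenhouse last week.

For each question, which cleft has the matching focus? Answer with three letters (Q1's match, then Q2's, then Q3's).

Q1 asks about the time; cleft (A) focuses "last week", which is the time — so Q1 → A.
Q2 asks about the manner; cleft (B) focuses "in secret", which is the manner — so Q2 → B.
Q3 asks about the direct object; cleft (C) focuses "an almanac", which is the direct object — so Q3 → C.
Mapping: Q1→A, Q2→B, Q3→C.

ABC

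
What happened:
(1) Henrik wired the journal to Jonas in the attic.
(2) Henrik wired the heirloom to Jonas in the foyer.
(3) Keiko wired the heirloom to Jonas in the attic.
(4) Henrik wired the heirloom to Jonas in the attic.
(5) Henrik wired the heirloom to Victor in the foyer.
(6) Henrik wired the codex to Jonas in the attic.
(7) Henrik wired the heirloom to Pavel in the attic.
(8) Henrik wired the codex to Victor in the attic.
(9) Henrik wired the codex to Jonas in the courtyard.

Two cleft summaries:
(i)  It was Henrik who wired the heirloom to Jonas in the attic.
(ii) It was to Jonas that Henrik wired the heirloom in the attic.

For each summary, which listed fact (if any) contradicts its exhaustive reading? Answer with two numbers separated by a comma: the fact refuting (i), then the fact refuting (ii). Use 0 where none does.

3, 7

Summary (i) focuses "Henrik" (the agent); background the heirloom as thing and Jonas as recipient and in the attic as setting. Fact (3) matches that background with agent = Keiko — refutes (i).
Summary (ii) focuses "Jonas" (the recipient); background Henrik as agent and the heirloom as thing and in the attic as setting. Fact (7) matches that background with recipient = Pavel — refutes (ii).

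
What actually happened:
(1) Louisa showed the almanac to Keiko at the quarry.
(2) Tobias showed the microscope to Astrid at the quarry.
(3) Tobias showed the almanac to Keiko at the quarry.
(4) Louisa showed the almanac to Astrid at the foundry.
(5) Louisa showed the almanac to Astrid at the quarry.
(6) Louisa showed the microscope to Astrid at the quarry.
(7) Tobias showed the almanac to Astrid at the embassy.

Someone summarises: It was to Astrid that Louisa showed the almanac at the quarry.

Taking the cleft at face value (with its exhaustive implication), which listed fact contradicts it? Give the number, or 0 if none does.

1

The cleft puts "Astrid" in focus and presupposes the open proposition with agent = Louisa, thing = the almanac, setting = at the quarry.
Exhaustivity: Astrid is the only recipient satisfying that background.
But fact (1) also has agent = Louisa, thing = the almanac, setting = at the quarry, with recipient = Keiko — so the exhaustive reading fails.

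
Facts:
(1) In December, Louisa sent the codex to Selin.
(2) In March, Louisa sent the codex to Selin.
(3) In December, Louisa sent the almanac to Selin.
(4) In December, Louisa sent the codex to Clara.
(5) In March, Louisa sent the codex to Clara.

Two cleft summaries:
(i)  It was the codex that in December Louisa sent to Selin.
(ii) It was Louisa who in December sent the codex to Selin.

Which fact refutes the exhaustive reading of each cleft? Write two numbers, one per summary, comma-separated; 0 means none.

3, 0

Summary (i) focuses "the codex" (the thing); background agent = Louisa, recipient = Selin, setting = in December. Fact (3) matches that background with thing = the almanac — refutes (i).
Summary (ii) focuses "Louisa" (the agent); background thing = the codex, recipient = Selin, setting = in December. No fact matches that background with a different agent, so 0.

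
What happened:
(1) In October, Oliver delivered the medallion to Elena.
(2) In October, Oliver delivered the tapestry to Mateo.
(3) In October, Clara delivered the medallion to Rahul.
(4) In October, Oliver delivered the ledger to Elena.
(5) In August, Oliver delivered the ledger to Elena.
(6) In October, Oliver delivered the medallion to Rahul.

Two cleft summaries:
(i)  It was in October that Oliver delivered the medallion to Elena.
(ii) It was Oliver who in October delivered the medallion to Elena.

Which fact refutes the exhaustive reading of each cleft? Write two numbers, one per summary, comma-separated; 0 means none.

(i): focus "in October". No fact shares agent = Oliver, thing = the medallion, recipient = Elena with a different setting. 0.
(ii): focus "Oliver". No fact shares thing = the medallion, recipient = Elena, setting = in October with a different agent. 0.

0, 0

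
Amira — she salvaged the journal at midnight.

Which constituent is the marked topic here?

Amira

The construction explicitly marks "Amira" as what the sentence is about — the topic.
The remainder of the clause is the comment (what is said about the topic).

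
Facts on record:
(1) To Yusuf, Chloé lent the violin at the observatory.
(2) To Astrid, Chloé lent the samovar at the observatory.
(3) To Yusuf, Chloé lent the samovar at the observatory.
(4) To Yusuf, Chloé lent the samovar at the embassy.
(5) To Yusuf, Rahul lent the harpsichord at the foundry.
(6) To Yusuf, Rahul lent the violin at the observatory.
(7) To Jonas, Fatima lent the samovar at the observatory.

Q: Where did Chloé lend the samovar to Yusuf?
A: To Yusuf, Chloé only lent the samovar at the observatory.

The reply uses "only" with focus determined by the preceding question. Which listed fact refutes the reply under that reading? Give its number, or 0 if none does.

The question "Where did ...?" targets the setting, so in the reply the focus falls on "at the observatory".
"Only" then excludes alternative settings while the background — same agent, thing, recipient (Chloé / the samovar / Yusuf) — is held fixed.
Fact (4) shares the background with a different setting (at the embassy) — counterexample.
(Fact (1) would refute a reading with focus on the thing — but that is not what the question asks.)

4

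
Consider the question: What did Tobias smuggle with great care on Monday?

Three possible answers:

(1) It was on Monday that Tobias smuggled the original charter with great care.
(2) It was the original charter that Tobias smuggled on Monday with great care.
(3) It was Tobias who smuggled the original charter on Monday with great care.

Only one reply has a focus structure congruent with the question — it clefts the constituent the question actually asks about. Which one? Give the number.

2

The question word "what" targets the direct object.
Option (1) clefts "on Monday" — the time, not what was asked.
Option (2) clefts "the original charter" — that matches what the question asks about.
Option (3) clefts "Tobias" — the subject (agent), not what was asked.
So the congruent reply is (2).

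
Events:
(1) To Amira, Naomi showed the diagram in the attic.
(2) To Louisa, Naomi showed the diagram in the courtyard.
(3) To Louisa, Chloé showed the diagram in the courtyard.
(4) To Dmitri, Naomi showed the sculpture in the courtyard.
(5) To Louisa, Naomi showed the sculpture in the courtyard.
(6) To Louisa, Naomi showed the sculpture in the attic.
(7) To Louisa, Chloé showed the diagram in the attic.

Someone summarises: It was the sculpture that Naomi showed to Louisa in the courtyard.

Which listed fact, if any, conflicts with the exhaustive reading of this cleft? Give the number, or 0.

2

Focus of the cleft: "the sculpture" (the thing). Presupposed background: agent = Naomi, recipient = Louisa, setting = in the courtyard.
The exhaustive reading says no other thing fits that background.
Fact (2) shares the background but with thing = the diagram; exhaustivity is violated.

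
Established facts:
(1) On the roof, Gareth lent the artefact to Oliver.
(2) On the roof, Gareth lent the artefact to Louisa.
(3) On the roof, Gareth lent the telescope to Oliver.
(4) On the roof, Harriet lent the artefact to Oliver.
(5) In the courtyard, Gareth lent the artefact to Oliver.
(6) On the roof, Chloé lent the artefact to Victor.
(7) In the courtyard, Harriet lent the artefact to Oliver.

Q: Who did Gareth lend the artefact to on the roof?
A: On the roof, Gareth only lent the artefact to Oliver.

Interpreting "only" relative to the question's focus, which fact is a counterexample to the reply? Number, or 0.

2

Answering "Who did ... to ...?" puts focus on the recipient — here, "Oliver".
"Only" then excludes alternative recipients while the background — agent = Gareth, thing = the artefact, setting = on the roof — is held fixed.
Fact (2) keeps agent = Gareth, thing = the artefact, setting = on the roof but has recipient = Louisa; that refutes the reply.
(Fact (3) would refute a reading with focus on the thing — but that is not what the question asks.)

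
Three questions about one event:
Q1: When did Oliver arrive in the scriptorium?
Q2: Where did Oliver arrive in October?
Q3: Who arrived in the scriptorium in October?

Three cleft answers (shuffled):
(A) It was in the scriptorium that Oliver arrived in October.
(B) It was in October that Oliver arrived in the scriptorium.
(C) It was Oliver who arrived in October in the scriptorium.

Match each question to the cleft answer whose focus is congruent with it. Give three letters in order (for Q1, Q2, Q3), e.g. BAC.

BAC

Q1 asks about the time; cleft (B) focuses "in October", which is the time — so Q1 → B.
Q2 asks about the location; cleft (A) focuses "in the scriptorium", which is the location — so Q2 → A.
Q3 asks about the subject (agent); cleft (C) focuses "Oliver", which is the subject (agent) — so Q3 → C.
Mapping: Q1→B, Q2→A, Q3→C.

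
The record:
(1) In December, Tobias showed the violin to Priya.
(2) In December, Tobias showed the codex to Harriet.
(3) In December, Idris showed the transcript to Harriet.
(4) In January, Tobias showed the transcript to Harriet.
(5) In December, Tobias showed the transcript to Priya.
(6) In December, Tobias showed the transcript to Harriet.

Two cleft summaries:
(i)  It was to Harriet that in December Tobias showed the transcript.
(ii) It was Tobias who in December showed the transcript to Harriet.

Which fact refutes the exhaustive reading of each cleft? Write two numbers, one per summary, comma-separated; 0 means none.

Summary (i) focuses "Harriet" (the recipient); background agent = Tobias, thing = the transcript, setting = in December. Fact (5) matches that background with recipient = Priya — refutes (i).
Summary (ii) focuses "Tobias" (the agent); background thing = the transcript, recipient = Harriet, setting = in December. Fact (3) matches that background with agent = Idris — refutes (ii).

5, 3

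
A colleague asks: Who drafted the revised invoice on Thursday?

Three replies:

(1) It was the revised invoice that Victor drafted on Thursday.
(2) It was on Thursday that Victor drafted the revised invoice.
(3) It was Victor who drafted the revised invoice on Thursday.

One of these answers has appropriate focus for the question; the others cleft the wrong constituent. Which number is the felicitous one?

The question word "who" targets the subject (agent).
Option (1) clefts "the revised invoice" — the direct object, not what was asked.
Option (2) clefts "on Thursday" — the time, not what was asked.
Option (3) clefts "Victor" — that matches what the question asks about.
So the congruent reply is (3).

3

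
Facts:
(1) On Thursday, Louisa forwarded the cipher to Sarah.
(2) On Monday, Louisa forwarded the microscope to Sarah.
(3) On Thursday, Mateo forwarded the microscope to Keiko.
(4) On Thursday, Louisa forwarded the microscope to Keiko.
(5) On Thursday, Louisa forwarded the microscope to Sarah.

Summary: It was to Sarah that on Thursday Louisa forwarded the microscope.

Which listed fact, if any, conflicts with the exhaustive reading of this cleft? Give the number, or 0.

4

The cleft puts "Sarah" in focus and presupposes the open proposition with agent = Louisa, thing = the microscope, setting = on Thursday.
Exhaustivity: Sarah is the only recipient satisfying that background.
Fact (4) shares the background but with recipient = Keiko; exhaustivity is violated.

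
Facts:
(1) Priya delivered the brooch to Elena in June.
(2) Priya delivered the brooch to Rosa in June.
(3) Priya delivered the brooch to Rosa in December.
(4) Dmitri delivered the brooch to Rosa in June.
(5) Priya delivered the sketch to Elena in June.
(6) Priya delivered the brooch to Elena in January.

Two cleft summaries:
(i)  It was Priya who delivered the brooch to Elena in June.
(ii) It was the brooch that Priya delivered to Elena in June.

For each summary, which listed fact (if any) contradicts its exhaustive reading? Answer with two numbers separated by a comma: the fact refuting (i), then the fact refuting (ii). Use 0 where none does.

(i): focus "Priya". No fact shares the brooch as thing and Elena as recipient and in June as setting with a different agent. 0.
(ii): focus "the brooch". Looking for Priya as agent and Elena as recipient and in June as setting with some other thing — fact (5) has the sketch there. Refuted.

0, 5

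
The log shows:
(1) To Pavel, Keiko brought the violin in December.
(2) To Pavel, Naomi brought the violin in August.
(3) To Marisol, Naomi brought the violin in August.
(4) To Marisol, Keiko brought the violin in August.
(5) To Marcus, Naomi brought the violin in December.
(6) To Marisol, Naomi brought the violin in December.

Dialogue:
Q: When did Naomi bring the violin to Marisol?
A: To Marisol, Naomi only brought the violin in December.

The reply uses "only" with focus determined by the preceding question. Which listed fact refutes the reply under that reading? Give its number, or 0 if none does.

3

The question "When did ...?" targets the setting, so in the reply the focus falls on "in December".
"Only" then excludes alternative settings while the background — Naomi as agent and the violin as thing and Marisol as recipient — is held fixed.
Fact (3) keeps Naomi as agent and the violin as thing and Marisol as recipient but has setting = in August; that refutes the reply.
(Fact (5) would refute a reading with focus on the recipient — but that is not what the question asks.)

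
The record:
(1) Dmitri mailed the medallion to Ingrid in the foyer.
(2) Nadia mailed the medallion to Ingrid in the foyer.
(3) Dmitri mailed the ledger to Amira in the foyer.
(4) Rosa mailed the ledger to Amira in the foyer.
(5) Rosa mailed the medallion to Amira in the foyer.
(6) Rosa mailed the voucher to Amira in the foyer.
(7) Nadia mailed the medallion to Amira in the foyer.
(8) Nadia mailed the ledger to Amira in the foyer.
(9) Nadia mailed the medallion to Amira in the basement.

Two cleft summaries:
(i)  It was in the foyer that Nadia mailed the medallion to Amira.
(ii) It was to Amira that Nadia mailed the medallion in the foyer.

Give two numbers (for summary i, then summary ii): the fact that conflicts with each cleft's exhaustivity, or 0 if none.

9, 2

Summary (i) focuses "in the foyer" (the setting); background same agent, thing, recipient (Nadia / the medallion / Amira). Fact (9) matches that background with setting = in the basement — refutes (i).
Summary (ii) focuses "Amira" (the recipient); background same agent, thing, setting (Nadia / the medallion / in the foyer). Fact (2) matches that background with recipient = Ingrid — refutes (ii).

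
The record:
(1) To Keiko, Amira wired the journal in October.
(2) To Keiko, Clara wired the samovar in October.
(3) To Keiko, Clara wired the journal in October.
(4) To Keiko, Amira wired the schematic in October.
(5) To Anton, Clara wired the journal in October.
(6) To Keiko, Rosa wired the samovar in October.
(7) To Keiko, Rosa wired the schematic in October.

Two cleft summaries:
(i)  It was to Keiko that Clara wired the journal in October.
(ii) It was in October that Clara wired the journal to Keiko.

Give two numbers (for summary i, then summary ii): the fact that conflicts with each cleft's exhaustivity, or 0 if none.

Summary (i) focuses "Keiko" (the recipient); background agent = Clara, thing = the journal, setting = in October. Fact (5) matches that background with recipient = Anton — refutes (i).
Summary (ii) focuses "in October" (the setting); background agent = Clara, thing = the journal, recipient = Keiko. No fact matches that background with a different setting, so 0.

5, 0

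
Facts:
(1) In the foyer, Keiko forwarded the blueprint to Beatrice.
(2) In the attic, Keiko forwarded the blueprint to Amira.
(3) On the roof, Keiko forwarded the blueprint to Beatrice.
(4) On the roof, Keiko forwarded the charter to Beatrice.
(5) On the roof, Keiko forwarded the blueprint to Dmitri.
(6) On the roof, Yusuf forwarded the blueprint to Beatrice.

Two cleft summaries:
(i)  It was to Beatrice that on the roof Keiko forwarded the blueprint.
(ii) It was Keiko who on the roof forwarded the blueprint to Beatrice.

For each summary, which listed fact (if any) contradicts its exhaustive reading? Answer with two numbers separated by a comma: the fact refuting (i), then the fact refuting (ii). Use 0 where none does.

5, 6

Summary (i) focuses "Beatrice" (the recipient); background agent = Keiko, thing = the blueprint, setting = on the roof. Fact (5) matches that background with recipient = Dmitri — refutes (i).
Summary (ii) focuses "Keiko" (the agent); background thing = the blueprint, recipient = Beatrice, setting = on the roof. Fact (6) matches that background with agent = Yusuf — refutes (ii).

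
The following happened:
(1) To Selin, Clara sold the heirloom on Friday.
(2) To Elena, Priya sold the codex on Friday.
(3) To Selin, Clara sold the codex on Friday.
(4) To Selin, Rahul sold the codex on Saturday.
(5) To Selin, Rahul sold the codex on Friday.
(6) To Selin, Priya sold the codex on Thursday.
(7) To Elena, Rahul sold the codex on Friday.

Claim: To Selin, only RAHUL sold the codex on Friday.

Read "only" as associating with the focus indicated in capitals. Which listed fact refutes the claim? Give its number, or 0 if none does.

3

The capitals mark "Rahul" as focus. So "only" rules out other agents, with the rest (same thing, recipient, setting (the codex / Selin / on Friday)) as background.
Fact (3) matches on same thing, recipient, setting (the codex / Selin / on Friday), but has agent = Clara instead. That refutes the claim.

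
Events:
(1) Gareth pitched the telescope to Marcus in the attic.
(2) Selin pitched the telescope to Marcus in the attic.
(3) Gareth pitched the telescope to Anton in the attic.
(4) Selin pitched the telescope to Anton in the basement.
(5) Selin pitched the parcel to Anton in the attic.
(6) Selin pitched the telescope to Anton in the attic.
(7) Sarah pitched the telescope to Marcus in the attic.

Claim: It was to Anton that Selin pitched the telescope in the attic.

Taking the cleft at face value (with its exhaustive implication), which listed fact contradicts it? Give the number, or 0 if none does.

The cleft puts "Anton" in focus and presupposes the open proposition with agent = Selin, thing = the telescope, setting = in the attic.
The exhaustive reading says no other recipient fits that background.
Fact (2) shares the background but with recipient = Marcus; exhaustivity is violated.

2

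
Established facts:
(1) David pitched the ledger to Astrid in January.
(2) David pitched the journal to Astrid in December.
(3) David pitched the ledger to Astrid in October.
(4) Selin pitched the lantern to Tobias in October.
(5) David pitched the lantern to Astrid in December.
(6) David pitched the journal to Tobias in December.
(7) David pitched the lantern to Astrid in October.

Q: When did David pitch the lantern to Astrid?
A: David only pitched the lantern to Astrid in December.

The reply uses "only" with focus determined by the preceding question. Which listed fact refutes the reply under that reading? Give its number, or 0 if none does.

7

The question "When did ...?" targets the setting, so in the reply the focus falls on "in December".
So "only" ranges over settings; the rest (same agent, thing, recipient (David / the lantern / Astrid)) is presupposed.
Fact (7) shares the background with a different setting (in October) — counterexample.
(Fact (2) would refute a reading with focus on the thing — but that is not what the question asks.)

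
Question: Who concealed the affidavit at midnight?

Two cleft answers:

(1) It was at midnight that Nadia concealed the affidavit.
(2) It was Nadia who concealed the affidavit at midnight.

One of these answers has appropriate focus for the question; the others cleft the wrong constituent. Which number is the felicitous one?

The question word "who" targets the subject (agent).
Option (1) clefts "at midnight" — the time, not what was asked.
Option (2) clefts "Nadia" — that matches what the question asks about.
So the congruent reply is (2).

2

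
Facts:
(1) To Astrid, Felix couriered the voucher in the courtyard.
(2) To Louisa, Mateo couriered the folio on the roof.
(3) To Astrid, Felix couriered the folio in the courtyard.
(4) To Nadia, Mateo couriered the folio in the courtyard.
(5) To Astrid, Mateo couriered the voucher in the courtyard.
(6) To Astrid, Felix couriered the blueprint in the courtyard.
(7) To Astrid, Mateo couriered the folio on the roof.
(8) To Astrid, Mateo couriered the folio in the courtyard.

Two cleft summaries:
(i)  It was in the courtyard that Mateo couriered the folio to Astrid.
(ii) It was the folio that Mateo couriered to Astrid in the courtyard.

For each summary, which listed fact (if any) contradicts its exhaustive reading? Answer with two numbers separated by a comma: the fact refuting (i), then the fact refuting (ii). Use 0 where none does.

7, 5

Summary (i) focuses "in the courtyard" (the setting); background Mateo as agent and the folio as thing and Astrid as recipient. Fact (7) matches that background with setting = on the roof — refutes (i).
Summary (ii) focuses "the folio" (the thing); background Mateo as agent and Astrid as recipient and in the courtyard as setting. Fact (5) matches that background with thing = the voucher — refutes (ii).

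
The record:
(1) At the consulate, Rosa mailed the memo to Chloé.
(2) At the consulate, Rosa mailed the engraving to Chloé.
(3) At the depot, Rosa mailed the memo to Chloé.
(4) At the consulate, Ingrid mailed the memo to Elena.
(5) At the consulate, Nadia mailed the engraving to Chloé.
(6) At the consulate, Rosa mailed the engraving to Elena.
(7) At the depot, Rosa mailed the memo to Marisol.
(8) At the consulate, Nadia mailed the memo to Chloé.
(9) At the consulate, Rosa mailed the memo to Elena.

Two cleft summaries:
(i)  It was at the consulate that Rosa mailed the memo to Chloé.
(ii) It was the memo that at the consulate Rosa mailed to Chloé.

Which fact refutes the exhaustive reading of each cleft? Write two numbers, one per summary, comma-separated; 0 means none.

3, 2

Summary (i) focuses "at the consulate" (the setting); background agent = Rosa, thing = the memo, recipient = Chloé. Fact (3) matches that background with setting = at the depot — refutes (i).
Summary (ii) focuses "the memo" (the thing); background agent = Rosa, recipient = Chloé, setting = at the consulate. Fact (2) matches that background with thing = the engraving — refutes (ii).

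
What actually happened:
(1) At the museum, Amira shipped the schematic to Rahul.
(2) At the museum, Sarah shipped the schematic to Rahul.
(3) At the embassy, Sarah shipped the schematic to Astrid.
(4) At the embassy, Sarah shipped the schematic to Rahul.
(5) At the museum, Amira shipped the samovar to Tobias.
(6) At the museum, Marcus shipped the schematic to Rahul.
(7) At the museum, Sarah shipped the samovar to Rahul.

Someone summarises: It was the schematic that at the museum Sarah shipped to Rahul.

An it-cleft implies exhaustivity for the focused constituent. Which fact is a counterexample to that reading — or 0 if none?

Focus of the cleft: "the schematic" (the thing). Presupposed background: same agent, recipient, setting (Sarah / Rahul / at the museum).
The exhaustive reading says no other thing fits that background.
But fact (7) also has same agent, recipient, setting (Sarah / Rahul / at the museum), with thing = the samovar — so the exhaustive reading fails.

7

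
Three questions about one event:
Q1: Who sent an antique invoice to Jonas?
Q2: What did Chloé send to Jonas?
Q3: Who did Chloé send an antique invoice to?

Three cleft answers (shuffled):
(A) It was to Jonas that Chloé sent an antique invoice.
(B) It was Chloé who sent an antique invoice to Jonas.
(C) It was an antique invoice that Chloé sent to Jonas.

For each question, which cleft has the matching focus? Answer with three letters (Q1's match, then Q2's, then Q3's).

BCA

Q1 asks about the subject (agent); cleft (B) focuses "Chloé", which is the subject (agent) — so Q1 → B.
Q2 asks about the direct object; cleft (C) focuses "an antique invoice", which is the direct object — so Q2 → C.
Q3 asks about the recipient; cleft (A) focuses "to Jonas", which is the recipient — so Q3 → A.
Mapping: Q1→B, Q2→C, Q3→A.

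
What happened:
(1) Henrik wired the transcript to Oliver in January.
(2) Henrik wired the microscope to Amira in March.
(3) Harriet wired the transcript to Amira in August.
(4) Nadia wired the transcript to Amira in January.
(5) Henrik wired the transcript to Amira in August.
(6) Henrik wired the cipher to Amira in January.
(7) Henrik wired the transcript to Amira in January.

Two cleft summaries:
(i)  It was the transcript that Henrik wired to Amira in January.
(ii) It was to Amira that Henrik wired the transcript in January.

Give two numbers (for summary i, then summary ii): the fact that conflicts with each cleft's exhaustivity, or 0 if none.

6, 1

(i): focus "the transcript". Looking for agent = Henrik, recipient = Amira, setting = in January with some other thing — fact (6) has the cipher there. Refuted.
(ii): focus "Amira". Looking for agent = Henrik, thing = the transcript, setting = in January with some other recipient — fact (1) has Oliver there. Refuted.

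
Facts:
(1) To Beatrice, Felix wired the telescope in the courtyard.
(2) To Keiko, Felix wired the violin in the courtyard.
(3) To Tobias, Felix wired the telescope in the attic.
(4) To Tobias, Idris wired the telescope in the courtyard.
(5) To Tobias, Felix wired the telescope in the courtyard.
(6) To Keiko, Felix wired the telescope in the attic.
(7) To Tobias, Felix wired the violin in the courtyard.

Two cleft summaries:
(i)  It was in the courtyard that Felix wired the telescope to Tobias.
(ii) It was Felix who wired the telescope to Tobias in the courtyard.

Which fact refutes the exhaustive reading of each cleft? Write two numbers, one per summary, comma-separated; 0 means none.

(i): focus "in the courtyard". Looking for same agent, thing, recipient (Felix / the telescope / Tobias) with some other setting — fact (3) has in the attic there. Refuted.
(ii): focus "Felix". Looking for same thing, recipient, setting (the telescope / Tobias / in the courtyard) with some other agent — fact (4) has Idris there. Refuted.

3, 4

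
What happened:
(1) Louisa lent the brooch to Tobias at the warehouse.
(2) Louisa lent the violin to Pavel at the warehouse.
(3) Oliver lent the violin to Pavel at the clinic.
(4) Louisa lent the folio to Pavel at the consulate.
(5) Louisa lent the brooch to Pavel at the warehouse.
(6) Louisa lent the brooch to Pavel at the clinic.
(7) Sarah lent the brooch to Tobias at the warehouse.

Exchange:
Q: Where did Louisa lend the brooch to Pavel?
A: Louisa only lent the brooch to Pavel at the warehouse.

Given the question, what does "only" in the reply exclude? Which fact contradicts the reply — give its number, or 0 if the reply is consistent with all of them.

6

Answering "Where did ...?" puts focus on the setting — here, "at the warehouse".
"Only" then excludes alternative settings while the background — agent = Louisa, thing = the brooch, recipient = Pavel — is held fixed.
Fact (6) shares the background with a different setting (at the clinic) — counterexample.
(Fact (1) would refute a reading with focus on the recipient — but that is not what the question asks.)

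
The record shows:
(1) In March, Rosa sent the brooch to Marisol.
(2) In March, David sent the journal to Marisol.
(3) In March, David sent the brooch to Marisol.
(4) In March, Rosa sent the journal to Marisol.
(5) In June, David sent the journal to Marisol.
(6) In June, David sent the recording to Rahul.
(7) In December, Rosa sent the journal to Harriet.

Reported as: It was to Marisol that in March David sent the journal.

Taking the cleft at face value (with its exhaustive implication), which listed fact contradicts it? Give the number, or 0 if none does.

0

The cleft puts "Marisol" in focus and presupposes the open proposition with same agent, thing, setting (David / the journal / in March).
Exhaustivity: Marisol is the only recipient satisfying that background.
Every other fact differs from the presupposition on some backgrounded slot, so none challenges the exhaustivity.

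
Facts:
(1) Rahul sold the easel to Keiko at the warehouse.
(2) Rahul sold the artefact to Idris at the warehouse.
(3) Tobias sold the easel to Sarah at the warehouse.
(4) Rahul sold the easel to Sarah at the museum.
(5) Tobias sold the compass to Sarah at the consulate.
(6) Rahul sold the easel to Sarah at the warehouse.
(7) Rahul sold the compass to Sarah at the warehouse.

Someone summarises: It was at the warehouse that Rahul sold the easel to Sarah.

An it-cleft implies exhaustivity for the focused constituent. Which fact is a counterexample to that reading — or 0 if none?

4

The cleft puts "at the warehouse" in focus and presupposes the open proposition with agent = Rahul, thing = the easel, recipient = Sarah.
Exhaustivity: at the warehouse is the only setting satisfying that background.
But fact (4) also has agent = Rahul, thing = the easel, recipient = Sarah, with setting = at the museum — so the exhaustive reading fails.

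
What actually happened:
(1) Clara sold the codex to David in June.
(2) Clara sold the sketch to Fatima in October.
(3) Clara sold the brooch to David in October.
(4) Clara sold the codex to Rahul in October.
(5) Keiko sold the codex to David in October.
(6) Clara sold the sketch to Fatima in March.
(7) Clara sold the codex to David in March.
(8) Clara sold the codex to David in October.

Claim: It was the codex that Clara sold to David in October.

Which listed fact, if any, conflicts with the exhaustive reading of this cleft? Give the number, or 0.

3

The cleft puts "the codex" in focus and presupposes the open proposition with same agent, recipient, setting (Clara / David / in October).
Exhaustivity: the codex is the only thing satisfying that background.
Fact (3) shares the background but with thing = the brooch; exhaustivity is violated.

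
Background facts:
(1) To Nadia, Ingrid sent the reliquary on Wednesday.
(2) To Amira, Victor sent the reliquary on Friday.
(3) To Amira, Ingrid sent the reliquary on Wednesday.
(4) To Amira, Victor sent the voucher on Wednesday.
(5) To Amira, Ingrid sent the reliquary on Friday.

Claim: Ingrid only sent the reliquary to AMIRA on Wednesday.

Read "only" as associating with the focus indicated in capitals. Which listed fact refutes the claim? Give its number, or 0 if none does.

The capitals mark "Amira" as focus. So "only" rules out other recipients, with the rest (same agent, thing, setting (Ingrid / the reliquary / on Wednesday)) as background.
Fact (1) shares the background but differs in recipient (Nadia) — a counterexample.

1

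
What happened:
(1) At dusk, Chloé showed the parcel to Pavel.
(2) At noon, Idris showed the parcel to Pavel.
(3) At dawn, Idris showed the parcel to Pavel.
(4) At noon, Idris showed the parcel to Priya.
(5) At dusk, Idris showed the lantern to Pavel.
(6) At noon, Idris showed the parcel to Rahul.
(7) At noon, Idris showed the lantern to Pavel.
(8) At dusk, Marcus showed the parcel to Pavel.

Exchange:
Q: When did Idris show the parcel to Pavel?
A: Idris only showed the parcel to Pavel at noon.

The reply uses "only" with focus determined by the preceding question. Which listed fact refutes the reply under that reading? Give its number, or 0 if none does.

The question "When did ...?" targets the setting, so in the reply the focus falls on "at noon".
So "only" ranges over settings; the rest (same agent, thing, recipient (Idris / the parcel / Pavel)) is presupposed.
Fact (3) keeps same agent, thing, recipient (Idris / the parcel / Pavel) but has setting = at dawn; that refutes the reply.
(Fact (4) would refute a reading with focus on the recipient — but that is not what the question asks.)

3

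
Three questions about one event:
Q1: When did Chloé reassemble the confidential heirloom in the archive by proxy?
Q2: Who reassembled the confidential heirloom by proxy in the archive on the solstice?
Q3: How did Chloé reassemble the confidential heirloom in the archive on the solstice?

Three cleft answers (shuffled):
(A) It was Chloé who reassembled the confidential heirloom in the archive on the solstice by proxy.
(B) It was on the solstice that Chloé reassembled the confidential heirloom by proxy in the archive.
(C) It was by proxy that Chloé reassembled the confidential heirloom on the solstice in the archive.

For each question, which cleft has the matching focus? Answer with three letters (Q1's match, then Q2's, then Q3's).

BAC

Q1 asks about the time; cleft (B) focuses "on the solstice", which is the time — so Q1 → B.
Q2 asks about the subject (agent); cleft (A) focuses "Chloé", which is the subject (agent) — so Q2 → A.
Q3 asks about the manner; cleft (C) focuses "by proxy", which is the manner — so Q3 → C.
Mapping: Q1→B, Q2→A, Q3→C.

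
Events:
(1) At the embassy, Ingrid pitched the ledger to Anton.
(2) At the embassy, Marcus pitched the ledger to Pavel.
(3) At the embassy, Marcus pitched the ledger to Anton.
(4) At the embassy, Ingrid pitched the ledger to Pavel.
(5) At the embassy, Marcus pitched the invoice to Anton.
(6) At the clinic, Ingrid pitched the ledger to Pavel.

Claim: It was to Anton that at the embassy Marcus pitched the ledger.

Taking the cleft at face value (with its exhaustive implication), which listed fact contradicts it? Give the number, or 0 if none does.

2

Focus of the cleft: "Anton" (the recipient). Presupposed background: Marcus as agent and the ledger as thing and at the embassy as setting.
The exhaustive reading says no other recipient fits that background.
But fact (2) also has Marcus as agent and the ledger as thing and at the embassy as setting, with recipient = Pavel — so the exhaustive reading fails.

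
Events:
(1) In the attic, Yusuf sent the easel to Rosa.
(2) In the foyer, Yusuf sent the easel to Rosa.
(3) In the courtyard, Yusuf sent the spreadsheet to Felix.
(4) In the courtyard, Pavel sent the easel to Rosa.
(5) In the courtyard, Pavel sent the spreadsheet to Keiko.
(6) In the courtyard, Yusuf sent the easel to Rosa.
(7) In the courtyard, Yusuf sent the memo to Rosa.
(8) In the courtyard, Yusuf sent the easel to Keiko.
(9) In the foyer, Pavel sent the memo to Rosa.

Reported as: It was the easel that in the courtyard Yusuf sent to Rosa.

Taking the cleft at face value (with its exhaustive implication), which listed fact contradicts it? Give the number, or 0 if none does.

7

Focus of the cleft: "the easel" (the thing). Presupposed background: agent = Yusuf, recipient = Rosa, setting = in the courtyard.
Exhaustivity: the easel is the only thing satisfying that background.
Fact (7) shares the background but with thing = the memo; exhaustivity is violated.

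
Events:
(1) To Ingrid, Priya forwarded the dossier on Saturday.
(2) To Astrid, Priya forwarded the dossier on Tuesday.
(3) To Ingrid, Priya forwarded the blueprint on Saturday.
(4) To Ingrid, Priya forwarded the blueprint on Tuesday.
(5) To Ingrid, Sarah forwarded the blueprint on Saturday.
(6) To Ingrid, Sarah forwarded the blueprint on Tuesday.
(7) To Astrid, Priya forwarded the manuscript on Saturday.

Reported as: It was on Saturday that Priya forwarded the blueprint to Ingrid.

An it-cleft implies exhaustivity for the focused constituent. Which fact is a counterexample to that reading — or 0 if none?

The cleft puts "on Saturday" in focus and presupposes the open proposition with Priya as agent and the blueprint as thing and Ingrid as recipient.
Exhaustivity: on Saturday is the only setting satisfying that background.
But fact (4) also has Priya as agent and the blueprint as thing and Ingrid as recipient, with setting = on Tuesday — so the exhaustive reading fails.

4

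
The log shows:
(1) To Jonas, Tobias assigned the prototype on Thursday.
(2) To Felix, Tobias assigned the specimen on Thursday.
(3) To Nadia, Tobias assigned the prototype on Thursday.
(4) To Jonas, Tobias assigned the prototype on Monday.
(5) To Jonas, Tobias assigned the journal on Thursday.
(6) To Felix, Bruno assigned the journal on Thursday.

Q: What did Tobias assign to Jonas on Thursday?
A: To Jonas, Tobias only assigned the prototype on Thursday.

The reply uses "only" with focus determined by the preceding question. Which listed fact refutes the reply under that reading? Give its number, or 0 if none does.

Answering "What did ...?" puts focus on the thing — here, "the prototype".
So "only" ranges over things; the rest (same agent, recipient, setting (Tobias / Jonas / on Thursday)) is presupposed.
Fact (5) keeps same agent, recipient, setting (Tobias / Jonas / on Thursday) but has thing = the journal; that refutes the reply.
(Fact (3) would refute a reading with focus on the recipient — but that is not what the question asks.)

5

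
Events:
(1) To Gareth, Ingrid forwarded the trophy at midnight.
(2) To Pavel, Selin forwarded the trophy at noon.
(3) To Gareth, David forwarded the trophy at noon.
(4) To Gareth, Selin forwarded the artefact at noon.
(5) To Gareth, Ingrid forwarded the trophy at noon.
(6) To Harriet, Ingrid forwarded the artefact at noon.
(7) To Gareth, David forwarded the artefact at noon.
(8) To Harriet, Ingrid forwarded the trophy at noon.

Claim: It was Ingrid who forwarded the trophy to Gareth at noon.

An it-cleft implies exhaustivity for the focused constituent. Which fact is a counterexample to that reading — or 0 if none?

Focus of the cleft: "Ingrid" (the agent). Presupposed background: same thing, recipient, setting (the trophy / Gareth / at noon).
Exhaustivity: Ingrid is the only agent satisfying that background.
Fact (3) shares the background but with agent = David; exhaustivity is violated.

3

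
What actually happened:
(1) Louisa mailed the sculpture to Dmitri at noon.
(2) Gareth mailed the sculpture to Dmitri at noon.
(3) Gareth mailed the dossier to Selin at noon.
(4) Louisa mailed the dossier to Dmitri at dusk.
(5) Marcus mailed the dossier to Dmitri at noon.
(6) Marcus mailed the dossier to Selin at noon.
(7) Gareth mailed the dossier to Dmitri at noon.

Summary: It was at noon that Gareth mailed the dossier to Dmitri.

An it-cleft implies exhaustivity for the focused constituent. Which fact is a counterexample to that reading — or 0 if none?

0

The cleft puts "at noon" in focus and presupposes the open proposition with same agent, thing, recipient (Gareth / the dossier / Dmitri).
The exhaustive reading says no other setting fits that background.
No listed fact matches the background with a different setting. Exhaustivity holds.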